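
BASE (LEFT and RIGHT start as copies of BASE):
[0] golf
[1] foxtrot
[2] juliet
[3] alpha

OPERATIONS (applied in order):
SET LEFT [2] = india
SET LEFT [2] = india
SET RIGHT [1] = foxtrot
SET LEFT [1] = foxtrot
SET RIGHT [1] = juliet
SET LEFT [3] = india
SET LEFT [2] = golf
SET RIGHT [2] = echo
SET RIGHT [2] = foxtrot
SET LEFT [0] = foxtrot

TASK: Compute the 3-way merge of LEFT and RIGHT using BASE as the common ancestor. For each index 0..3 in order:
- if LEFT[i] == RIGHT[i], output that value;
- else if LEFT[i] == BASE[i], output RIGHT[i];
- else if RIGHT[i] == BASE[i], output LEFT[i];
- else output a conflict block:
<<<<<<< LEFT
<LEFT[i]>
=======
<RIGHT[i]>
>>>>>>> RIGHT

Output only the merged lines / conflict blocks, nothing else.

Answer: foxtrot
juliet
<<<<<<< LEFT
golf
=======
foxtrot
>>>>>>> RIGHT
india

Derivation:
Final LEFT:  [foxtrot, foxtrot, golf, india]
Final RIGHT: [golf, juliet, foxtrot, alpha]
i=0: L=foxtrot, R=golf=BASE -> take LEFT -> foxtrot
i=1: L=foxtrot=BASE, R=juliet -> take RIGHT -> juliet
i=2: BASE=juliet L=golf R=foxtrot all differ -> CONFLICT
i=3: L=india, R=alpha=BASE -> take LEFT -> india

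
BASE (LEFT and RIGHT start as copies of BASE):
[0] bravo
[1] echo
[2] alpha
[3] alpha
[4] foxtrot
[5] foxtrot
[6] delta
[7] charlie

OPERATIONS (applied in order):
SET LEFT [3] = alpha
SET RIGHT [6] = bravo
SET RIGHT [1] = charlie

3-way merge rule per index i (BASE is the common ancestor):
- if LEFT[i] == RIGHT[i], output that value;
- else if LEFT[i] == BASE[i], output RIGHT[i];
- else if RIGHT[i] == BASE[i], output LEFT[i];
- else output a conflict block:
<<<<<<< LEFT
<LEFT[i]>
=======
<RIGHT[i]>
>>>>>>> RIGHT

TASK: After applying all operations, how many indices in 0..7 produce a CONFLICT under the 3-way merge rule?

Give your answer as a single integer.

Final LEFT:  [bravo, echo, alpha, alpha, foxtrot, foxtrot, delta, charlie]
Final RIGHT: [bravo, charlie, alpha, alpha, foxtrot, foxtrot, bravo, charlie]
i=0: L=bravo R=bravo -> agree -> bravo
i=1: L=echo=BASE, R=charlie -> take RIGHT -> charlie
i=2: L=alpha R=alpha -> agree -> alpha
i=3: L=alpha R=alpha -> agree -> alpha
i=4: L=foxtrot R=foxtrot -> agree -> foxtrot
i=5: L=foxtrot R=foxtrot -> agree -> foxtrot
i=6: L=delta=BASE, R=bravo -> take RIGHT -> bravo
i=7: L=charlie R=charlie -> agree -> charlie
Conflict count: 0

Answer: 0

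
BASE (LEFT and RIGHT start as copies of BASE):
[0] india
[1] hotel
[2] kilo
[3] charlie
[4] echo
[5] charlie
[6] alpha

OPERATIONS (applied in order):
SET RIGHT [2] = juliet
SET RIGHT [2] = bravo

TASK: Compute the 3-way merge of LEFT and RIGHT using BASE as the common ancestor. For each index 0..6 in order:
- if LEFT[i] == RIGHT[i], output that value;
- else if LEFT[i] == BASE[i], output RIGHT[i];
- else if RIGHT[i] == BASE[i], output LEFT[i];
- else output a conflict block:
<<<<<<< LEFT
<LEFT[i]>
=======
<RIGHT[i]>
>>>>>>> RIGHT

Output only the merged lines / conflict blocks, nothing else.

Final LEFT:  [india, hotel, kilo, charlie, echo, charlie, alpha]
Final RIGHT: [india, hotel, bravo, charlie, echo, charlie, alpha]
i=0: L=india R=india -> agree -> india
i=1: L=hotel R=hotel -> agree -> hotel
i=2: L=kilo=BASE, R=bravo -> take RIGHT -> bravo
i=3: L=charlie R=charlie -> agree -> charlie
i=4: L=echo R=echo -> agree -> echo
i=5: L=charlie R=charlie -> agree -> charlie
i=6: L=alpha R=alpha -> agree -> alpha

Answer: india
hotel
bravo
charlie
echo
charlie
alpha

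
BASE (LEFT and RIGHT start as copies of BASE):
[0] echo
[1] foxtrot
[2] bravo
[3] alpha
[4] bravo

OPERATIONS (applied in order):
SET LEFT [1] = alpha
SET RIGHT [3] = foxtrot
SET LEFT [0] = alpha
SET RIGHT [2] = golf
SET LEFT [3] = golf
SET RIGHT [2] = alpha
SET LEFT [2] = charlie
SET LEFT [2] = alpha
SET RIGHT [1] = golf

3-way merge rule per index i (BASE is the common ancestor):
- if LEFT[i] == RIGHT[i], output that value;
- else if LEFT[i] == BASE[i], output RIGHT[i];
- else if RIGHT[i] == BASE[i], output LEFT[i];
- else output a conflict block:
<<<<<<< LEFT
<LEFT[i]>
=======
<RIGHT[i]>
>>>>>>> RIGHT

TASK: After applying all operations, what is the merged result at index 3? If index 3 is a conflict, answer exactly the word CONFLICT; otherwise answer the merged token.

Answer: CONFLICT

Derivation:
Final LEFT:  [alpha, alpha, alpha, golf, bravo]
Final RIGHT: [echo, golf, alpha, foxtrot, bravo]
i=0: L=alpha, R=echo=BASE -> take LEFT -> alpha
i=1: BASE=foxtrot L=alpha R=golf all differ -> CONFLICT
i=2: L=alpha R=alpha -> agree -> alpha
i=3: BASE=alpha L=golf R=foxtrot all differ -> CONFLICT
i=4: L=bravo R=bravo -> agree -> bravo
Index 3 -> CONFLICT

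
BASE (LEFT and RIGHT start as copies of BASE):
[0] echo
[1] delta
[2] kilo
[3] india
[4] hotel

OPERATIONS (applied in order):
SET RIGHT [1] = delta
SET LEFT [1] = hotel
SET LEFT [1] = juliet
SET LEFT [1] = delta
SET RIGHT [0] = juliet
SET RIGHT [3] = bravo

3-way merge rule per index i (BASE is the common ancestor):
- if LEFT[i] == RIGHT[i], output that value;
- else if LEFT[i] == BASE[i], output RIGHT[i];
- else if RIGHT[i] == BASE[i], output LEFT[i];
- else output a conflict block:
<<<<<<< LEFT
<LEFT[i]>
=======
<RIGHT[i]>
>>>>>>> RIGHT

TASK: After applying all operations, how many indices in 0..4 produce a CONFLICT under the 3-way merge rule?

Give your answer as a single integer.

Answer: 0

Derivation:
Final LEFT:  [echo, delta, kilo, india, hotel]
Final RIGHT: [juliet, delta, kilo, bravo, hotel]
i=0: L=echo=BASE, R=juliet -> take RIGHT -> juliet
i=1: L=delta R=delta -> agree -> delta
i=2: L=kilo R=kilo -> agree -> kilo
i=3: L=india=BASE, R=bravo -> take RIGHT -> bravo
i=4: L=hotel R=hotel -> agree -> hotel
Conflict count: 0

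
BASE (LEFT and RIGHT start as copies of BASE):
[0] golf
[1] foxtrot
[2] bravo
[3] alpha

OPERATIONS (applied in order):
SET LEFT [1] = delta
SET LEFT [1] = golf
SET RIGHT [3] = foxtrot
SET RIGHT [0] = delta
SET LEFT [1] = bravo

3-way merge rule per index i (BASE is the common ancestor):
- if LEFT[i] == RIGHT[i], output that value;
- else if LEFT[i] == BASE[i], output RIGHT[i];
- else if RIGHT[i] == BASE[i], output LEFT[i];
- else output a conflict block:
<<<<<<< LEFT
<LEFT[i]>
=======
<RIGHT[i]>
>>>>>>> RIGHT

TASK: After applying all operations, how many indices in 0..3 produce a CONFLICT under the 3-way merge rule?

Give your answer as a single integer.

Final LEFT:  [golf, bravo, bravo, alpha]
Final RIGHT: [delta, foxtrot, bravo, foxtrot]
i=0: L=golf=BASE, R=delta -> take RIGHT -> delta
i=1: L=bravo, R=foxtrot=BASE -> take LEFT -> bravo
i=2: L=bravo R=bravo -> agree -> bravo
i=3: L=alpha=BASE, R=foxtrot -> take RIGHT -> foxtrot
Conflict count: 0

Answer: 0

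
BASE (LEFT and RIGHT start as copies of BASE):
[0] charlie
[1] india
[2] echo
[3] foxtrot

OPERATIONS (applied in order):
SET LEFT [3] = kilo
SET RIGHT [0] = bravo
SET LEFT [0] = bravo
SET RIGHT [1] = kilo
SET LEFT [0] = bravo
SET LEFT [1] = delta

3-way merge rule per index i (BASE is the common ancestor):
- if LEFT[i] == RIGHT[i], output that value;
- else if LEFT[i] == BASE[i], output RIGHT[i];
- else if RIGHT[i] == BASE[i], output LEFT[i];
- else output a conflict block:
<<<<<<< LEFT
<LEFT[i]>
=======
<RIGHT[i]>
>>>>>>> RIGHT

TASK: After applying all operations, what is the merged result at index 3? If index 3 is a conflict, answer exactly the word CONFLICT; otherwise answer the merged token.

Answer: kilo

Derivation:
Final LEFT:  [bravo, delta, echo, kilo]
Final RIGHT: [bravo, kilo, echo, foxtrot]
i=0: L=bravo R=bravo -> agree -> bravo
i=1: BASE=india L=delta R=kilo all differ -> CONFLICT
i=2: L=echo R=echo -> agree -> echo
i=3: L=kilo, R=foxtrot=BASE -> take LEFT -> kilo
Index 3 -> kilo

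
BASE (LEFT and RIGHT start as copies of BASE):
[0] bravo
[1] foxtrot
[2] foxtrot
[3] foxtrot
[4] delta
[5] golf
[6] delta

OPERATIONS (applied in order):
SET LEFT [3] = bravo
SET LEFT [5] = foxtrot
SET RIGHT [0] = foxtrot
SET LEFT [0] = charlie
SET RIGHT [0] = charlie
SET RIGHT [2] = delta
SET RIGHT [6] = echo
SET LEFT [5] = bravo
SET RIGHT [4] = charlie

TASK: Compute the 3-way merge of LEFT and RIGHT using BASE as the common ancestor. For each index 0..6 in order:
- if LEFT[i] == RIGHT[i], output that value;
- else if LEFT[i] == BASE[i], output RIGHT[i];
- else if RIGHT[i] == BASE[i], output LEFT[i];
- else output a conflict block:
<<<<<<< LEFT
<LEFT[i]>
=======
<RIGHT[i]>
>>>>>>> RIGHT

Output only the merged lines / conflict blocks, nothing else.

Final LEFT:  [charlie, foxtrot, foxtrot, bravo, delta, bravo, delta]
Final RIGHT: [charlie, foxtrot, delta, foxtrot, charlie, golf, echo]
i=0: L=charlie R=charlie -> agree -> charlie
i=1: L=foxtrot R=foxtrot -> agree -> foxtrot
i=2: L=foxtrot=BASE, R=delta -> take RIGHT -> delta
i=3: L=bravo, R=foxtrot=BASE -> take LEFT -> bravo
i=4: L=delta=BASE, R=charlie -> take RIGHT -> charlie
i=5: L=bravo, R=golf=BASE -> take LEFT -> bravo
i=6: L=delta=BASE, R=echo -> take RIGHT -> echo

Answer: charlie
foxtrot
delta
bravo
charlie
bravo
echo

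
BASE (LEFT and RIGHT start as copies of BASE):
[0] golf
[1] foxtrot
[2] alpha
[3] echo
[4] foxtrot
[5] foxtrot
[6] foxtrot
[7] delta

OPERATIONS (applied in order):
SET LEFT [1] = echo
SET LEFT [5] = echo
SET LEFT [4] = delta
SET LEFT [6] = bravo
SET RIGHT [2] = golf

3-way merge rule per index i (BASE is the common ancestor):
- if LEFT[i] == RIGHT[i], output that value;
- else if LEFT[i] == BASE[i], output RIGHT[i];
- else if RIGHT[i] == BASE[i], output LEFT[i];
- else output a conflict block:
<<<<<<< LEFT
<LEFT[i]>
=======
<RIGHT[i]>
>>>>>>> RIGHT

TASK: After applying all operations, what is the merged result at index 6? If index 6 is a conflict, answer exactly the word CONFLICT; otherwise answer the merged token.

Final LEFT:  [golf, echo, alpha, echo, delta, echo, bravo, delta]
Final RIGHT: [golf, foxtrot, golf, echo, foxtrot, foxtrot, foxtrot, delta]
i=0: L=golf R=golf -> agree -> golf
i=1: L=echo, R=foxtrot=BASE -> take LEFT -> echo
i=2: L=alpha=BASE, R=golf -> take RIGHT -> golf
i=3: L=echo R=echo -> agree -> echo
i=4: L=delta, R=foxtrot=BASE -> take LEFT -> delta
i=5: L=echo, R=foxtrot=BASE -> take LEFT -> echo
i=6: L=bravo, R=foxtrot=BASE -> take LEFT -> bravo
i=7: L=delta R=delta -> agree -> delta
Index 6 -> bravo

Answer: bravo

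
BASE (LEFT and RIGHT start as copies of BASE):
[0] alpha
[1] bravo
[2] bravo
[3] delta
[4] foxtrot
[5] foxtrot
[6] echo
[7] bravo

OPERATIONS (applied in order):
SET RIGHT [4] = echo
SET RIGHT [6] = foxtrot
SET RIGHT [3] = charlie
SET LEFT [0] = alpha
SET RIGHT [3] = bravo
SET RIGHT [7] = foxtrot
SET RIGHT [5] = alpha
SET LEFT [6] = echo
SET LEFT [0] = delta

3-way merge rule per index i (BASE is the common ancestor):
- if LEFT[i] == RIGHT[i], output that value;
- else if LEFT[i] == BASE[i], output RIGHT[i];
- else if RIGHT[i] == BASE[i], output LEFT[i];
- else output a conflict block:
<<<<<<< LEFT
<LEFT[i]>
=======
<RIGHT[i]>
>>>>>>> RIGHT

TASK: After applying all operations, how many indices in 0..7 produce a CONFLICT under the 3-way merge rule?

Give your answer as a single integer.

Final LEFT:  [delta, bravo, bravo, delta, foxtrot, foxtrot, echo, bravo]
Final RIGHT: [alpha, bravo, bravo, bravo, echo, alpha, foxtrot, foxtrot]
i=0: L=delta, R=alpha=BASE -> take LEFT -> delta
i=1: L=bravo R=bravo -> agree -> bravo
i=2: L=bravo R=bravo -> agree -> bravo
i=3: L=delta=BASE, R=bravo -> take RIGHT -> bravo
i=4: L=foxtrot=BASE, R=echo -> take RIGHT -> echo
i=5: L=foxtrot=BASE, R=alpha -> take RIGHT -> alpha
i=6: L=echo=BASE, R=foxtrot -> take RIGHT -> foxtrot
i=7: L=bravo=BASE, R=foxtrot -> take RIGHT -> foxtrot
Conflict count: 0

Answer: 0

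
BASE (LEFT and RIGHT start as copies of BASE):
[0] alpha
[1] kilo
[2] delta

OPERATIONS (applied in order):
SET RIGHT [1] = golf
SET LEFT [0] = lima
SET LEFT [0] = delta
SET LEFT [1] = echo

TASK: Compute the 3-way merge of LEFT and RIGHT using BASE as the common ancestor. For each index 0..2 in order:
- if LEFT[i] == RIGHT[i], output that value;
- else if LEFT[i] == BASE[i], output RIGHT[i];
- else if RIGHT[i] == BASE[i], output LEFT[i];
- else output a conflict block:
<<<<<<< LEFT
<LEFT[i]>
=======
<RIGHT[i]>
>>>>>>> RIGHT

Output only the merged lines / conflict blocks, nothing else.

Answer: delta
<<<<<<< LEFT
echo
=======
golf
>>>>>>> RIGHT
delta

Derivation:
Final LEFT:  [delta, echo, delta]
Final RIGHT: [alpha, golf, delta]
i=0: L=delta, R=alpha=BASE -> take LEFT -> delta
i=1: BASE=kilo L=echo R=golf all differ -> CONFLICT
i=2: L=delta R=delta -> agree -> delta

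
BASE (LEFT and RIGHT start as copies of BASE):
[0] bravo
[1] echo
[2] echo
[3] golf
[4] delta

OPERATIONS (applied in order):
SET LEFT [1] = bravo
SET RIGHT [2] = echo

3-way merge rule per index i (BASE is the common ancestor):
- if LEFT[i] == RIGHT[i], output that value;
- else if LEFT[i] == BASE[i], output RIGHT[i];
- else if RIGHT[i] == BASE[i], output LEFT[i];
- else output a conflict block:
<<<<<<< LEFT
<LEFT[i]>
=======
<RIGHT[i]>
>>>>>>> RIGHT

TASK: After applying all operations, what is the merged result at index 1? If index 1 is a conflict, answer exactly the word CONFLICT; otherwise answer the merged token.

Final LEFT:  [bravo, bravo, echo, golf, delta]
Final RIGHT: [bravo, echo, echo, golf, delta]
i=0: L=bravo R=bravo -> agree -> bravo
i=1: L=bravo, R=echo=BASE -> take LEFT -> bravo
i=2: L=echo R=echo -> agree -> echo
i=3: L=golf R=golf -> agree -> golf
i=4: L=delta R=delta -> agree -> delta
Index 1 -> bravo

Answer: bravo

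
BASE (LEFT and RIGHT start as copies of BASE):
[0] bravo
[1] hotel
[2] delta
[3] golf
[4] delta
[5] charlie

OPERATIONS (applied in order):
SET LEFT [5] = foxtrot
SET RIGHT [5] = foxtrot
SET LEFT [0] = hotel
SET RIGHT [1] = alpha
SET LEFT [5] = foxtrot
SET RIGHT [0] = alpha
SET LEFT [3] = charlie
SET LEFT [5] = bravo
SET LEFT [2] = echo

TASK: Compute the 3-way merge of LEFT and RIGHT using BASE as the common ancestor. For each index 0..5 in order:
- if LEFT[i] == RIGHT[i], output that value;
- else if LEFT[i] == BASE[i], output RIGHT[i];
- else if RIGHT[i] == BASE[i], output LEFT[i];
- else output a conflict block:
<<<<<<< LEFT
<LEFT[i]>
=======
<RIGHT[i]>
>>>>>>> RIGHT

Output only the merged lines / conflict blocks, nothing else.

Answer: <<<<<<< LEFT
hotel
=======
alpha
>>>>>>> RIGHT
alpha
echo
charlie
delta
<<<<<<< LEFT
bravo
=======
foxtrot
>>>>>>> RIGHT

Derivation:
Final LEFT:  [hotel, hotel, echo, charlie, delta, bravo]
Final RIGHT: [alpha, alpha, delta, golf, delta, foxtrot]
i=0: BASE=bravo L=hotel R=alpha all differ -> CONFLICT
i=1: L=hotel=BASE, R=alpha -> take RIGHT -> alpha
i=2: L=echo, R=delta=BASE -> take LEFT -> echo
i=3: L=charlie, R=golf=BASE -> take LEFT -> charlie
i=4: L=delta R=delta -> agree -> delta
i=5: BASE=charlie L=bravo R=foxtrot all differ -> CONFLICT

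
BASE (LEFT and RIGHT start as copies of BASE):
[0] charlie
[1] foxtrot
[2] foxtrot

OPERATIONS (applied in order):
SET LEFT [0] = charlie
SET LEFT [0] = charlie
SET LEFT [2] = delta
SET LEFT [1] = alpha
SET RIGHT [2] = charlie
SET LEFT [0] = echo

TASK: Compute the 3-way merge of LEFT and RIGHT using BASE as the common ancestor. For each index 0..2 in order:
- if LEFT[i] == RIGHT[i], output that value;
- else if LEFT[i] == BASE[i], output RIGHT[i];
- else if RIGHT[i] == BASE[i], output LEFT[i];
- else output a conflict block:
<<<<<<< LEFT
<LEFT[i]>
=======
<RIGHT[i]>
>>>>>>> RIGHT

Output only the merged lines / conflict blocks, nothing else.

Answer: echo
alpha
<<<<<<< LEFT
delta
=======
charlie
>>>>>>> RIGHT

Derivation:
Final LEFT:  [echo, alpha, delta]
Final RIGHT: [charlie, foxtrot, charlie]
i=0: L=echo, R=charlie=BASE -> take LEFT -> echo
i=1: L=alpha, R=foxtrot=BASE -> take LEFT -> alpha
i=2: BASE=foxtrot L=delta R=charlie all differ -> CONFLICT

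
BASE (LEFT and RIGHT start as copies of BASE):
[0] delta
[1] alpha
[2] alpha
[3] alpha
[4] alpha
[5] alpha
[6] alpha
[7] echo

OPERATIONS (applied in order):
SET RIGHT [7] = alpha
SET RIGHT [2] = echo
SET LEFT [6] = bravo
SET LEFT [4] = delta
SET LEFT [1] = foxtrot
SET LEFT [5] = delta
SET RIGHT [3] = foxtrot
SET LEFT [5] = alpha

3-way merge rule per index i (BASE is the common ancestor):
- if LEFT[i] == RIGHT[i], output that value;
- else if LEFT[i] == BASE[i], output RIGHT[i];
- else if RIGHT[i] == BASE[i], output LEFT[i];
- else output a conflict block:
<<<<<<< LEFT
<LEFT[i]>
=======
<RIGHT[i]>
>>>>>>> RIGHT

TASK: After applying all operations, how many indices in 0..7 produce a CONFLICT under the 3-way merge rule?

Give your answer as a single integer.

Answer: 0

Derivation:
Final LEFT:  [delta, foxtrot, alpha, alpha, delta, alpha, bravo, echo]
Final RIGHT: [delta, alpha, echo, foxtrot, alpha, alpha, alpha, alpha]
i=0: L=delta R=delta -> agree -> delta
i=1: L=foxtrot, R=alpha=BASE -> take LEFT -> foxtrot
i=2: L=alpha=BASE, R=echo -> take RIGHT -> echo
i=3: L=alpha=BASE, R=foxtrot -> take RIGHT -> foxtrot
i=4: L=delta, R=alpha=BASE -> take LEFT -> delta
i=5: L=alpha R=alpha -> agree -> alpha
i=6: L=bravo, R=alpha=BASE -> take LEFT -> bravo
i=7: L=echo=BASE, R=alpha -> take RIGHT -> alpha
Conflict count: 0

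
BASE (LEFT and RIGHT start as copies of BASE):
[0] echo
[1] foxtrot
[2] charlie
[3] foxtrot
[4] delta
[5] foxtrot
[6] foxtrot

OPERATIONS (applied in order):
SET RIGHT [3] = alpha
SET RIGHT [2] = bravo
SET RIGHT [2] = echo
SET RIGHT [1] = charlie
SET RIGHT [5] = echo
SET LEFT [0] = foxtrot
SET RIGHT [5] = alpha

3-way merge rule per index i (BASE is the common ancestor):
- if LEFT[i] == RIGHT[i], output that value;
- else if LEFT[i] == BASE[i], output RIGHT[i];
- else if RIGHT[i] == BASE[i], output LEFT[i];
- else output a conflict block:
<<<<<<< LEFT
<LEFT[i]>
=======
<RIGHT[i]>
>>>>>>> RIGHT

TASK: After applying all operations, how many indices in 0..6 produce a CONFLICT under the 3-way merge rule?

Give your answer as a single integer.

Answer: 0

Derivation:
Final LEFT:  [foxtrot, foxtrot, charlie, foxtrot, delta, foxtrot, foxtrot]
Final RIGHT: [echo, charlie, echo, alpha, delta, alpha, foxtrot]
i=0: L=foxtrot, R=echo=BASE -> take LEFT -> foxtrot
i=1: L=foxtrot=BASE, R=charlie -> take RIGHT -> charlie
i=2: L=charlie=BASE, R=echo -> take RIGHT -> echo
i=3: L=foxtrot=BASE, R=alpha -> take RIGHT -> alpha
i=4: L=delta R=delta -> agree -> delta
i=5: L=foxtrot=BASE, R=alpha -> take RIGHT -> alpha
i=6: L=foxtrot R=foxtrot -> agree -> foxtrot
Conflict count: 0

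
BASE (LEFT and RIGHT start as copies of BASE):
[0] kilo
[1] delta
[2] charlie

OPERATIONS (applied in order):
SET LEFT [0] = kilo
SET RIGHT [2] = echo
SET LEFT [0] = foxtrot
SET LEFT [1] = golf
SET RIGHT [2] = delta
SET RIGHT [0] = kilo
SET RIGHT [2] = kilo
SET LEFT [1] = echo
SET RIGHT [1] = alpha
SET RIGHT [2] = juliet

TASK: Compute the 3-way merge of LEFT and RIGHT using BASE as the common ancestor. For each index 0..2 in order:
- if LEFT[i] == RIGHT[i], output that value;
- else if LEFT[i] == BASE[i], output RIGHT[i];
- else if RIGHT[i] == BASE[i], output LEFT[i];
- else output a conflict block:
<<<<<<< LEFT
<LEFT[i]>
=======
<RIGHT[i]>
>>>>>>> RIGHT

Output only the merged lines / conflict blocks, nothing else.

Final LEFT:  [foxtrot, echo, charlie]
Final RIGHT: [kilo, alpha, juliet]
i=0: L=foxtrot, R=kilo=BASE -> take LEFT -> foxtrot
i=1: BASE=delta L=echo R=alpha all differ -> CONFLICT
i=2: L=charlie=BASE, R=juliet -> take RIGHT -> juliet

Answer: foxtrot
<<<<<<< LEFT
echo
=======
alpha
>>>>>>> RIGHT
juliet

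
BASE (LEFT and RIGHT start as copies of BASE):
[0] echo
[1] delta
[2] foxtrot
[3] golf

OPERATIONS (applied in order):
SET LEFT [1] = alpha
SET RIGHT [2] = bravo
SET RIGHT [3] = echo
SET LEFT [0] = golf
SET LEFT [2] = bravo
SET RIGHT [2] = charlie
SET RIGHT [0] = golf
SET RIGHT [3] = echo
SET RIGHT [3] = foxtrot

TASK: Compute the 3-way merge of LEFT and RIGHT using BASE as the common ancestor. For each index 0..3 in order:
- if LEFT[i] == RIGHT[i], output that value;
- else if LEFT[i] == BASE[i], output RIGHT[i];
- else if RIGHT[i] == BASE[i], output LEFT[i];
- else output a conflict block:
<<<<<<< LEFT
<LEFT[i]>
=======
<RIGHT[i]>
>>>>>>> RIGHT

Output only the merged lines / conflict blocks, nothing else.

Final LEFT:  [golf, alpha, bravo, golf]
Final RIGHT: [golf, delta, charlie, foxtrot]
i=0: L=golf R=golf -> agree -> golf
i=1: L=alpha, R=delta=BASE -> take LEFT -> alpha
i=2: BASE=foxtrot L=bravo R=charlie all differ -> CONFLICT
i=3: L=golf=BASE, R=foxtrot -> take RIGHT -> foxtrot

Answer: golf
alpha
<<<<<<< LEFT
bravo
=======
charlie
>>>>>>> RIGHT
foxtrot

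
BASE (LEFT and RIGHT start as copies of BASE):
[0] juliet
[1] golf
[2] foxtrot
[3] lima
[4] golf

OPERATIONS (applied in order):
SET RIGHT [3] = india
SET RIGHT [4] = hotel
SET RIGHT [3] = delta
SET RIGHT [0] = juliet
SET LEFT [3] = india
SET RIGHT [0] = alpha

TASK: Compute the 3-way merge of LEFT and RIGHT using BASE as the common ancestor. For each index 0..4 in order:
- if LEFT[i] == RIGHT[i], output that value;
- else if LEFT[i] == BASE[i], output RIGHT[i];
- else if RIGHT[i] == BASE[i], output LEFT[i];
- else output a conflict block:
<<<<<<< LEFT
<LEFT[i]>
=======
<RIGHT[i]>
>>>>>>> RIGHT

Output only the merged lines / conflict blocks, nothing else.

Answer: alpha
golf
foxtrot
<<<<<<< LEFT
india
=======
delta
>>>>>>> RIGHT
hotel

Derivation:
Final LEFT:  [juliet, golf, foxtrot, india, golf]
Final RIGHT: [alpha, golf, foxtrot, delta, hotel]
i=0: L=juliet=BASE, R=alpha -> take RIGHT -> alpha
i=1: L=golf R=golf -> agree -> golf
i=2: L=foxtrot R=foxtrot -> agree -> foxtrot
i=3: BASE=lima L=india R=delta all differ -> CONFLICT
i=4: L=golf=BASE, R=hotel -> take RIGHT -> hotel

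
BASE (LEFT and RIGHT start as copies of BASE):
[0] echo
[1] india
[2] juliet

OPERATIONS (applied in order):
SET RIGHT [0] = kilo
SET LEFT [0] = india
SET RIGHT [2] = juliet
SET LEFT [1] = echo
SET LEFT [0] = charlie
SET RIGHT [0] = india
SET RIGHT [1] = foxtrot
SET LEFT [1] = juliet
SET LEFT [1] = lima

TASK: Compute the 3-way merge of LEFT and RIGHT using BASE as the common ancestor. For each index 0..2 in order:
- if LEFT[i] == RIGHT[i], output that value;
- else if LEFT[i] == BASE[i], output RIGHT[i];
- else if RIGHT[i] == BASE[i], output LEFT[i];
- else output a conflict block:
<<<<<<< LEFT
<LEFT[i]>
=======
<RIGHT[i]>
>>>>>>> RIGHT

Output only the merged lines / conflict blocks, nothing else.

Answer: <<<<<<< LEFT
charlie
=======
india
>>>>>>> RIGHT
<<<<<<< LEFT
lima
=======
foxtrot
>>>>>>> RIGHT
juliet

Derivation:
Final LEFT:  [charlie, lima, juliet]
Final RIGHT: [india, foxtrot, juliet]
i=0: BASE=echo L=charlie R=india all differ -> CONFLICT
i=1: BASE=india L=lima R=foxtrot all differ -> CONFLICT
i=2: L=juliet R=juliet -> agree -> juliet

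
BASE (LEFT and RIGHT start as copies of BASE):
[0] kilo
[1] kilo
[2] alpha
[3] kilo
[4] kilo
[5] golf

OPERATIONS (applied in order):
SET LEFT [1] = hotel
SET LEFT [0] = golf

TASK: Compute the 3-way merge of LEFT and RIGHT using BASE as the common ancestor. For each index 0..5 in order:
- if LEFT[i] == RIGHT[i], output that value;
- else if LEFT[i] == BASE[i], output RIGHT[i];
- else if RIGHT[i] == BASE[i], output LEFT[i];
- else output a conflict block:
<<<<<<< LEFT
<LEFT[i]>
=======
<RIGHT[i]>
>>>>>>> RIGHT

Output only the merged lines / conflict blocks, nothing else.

Answer: golf
hotel
alpha
kilo
kilo
golf

Derivation:
Final LEFT:  [golf, hotel, alpha, kilo, kilo, golf]
Final RIGHT: [kilo, kilo, alpha, kilo, kilo, golf]
i=0: L=golf, R=kilo=BASE -> take LEFT -> golf
i=1: L=hotel, R=kilo=BASE -> take LEFT -> hotel
i=2: L=alpha R=alpha -> agree -> alpha
i=3: L=kilo R=kilo -> agree -> kilo
i=4: L=kilo R=kilo -> agree -> kilo
i=5: L=golf R=golf -> agree -> golf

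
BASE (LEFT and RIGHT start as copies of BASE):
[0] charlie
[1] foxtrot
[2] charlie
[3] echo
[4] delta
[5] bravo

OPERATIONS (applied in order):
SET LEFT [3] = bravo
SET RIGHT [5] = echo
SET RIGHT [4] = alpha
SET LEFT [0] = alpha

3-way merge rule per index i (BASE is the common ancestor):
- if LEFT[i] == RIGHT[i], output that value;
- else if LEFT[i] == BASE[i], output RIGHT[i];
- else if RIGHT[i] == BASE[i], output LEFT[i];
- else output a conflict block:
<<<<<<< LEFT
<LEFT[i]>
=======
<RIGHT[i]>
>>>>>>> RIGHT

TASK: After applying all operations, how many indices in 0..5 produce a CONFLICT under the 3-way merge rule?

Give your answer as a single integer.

Answer: 0

Derivation:
Final LEFT:  [alpha, foxtrot, charlie, bravo, delta, bravo]
Final RIGHT: [charlie, foxtrot, charlie, echo, alpha, echo]
i=0: L=alpha, R=charlie=BASE -> take LEFT -> alpha
i=1: L=foxtrot R=foxtrot -> agree -> foxtrot
i=2: L=charlie R=charlie -> agree -> charlie
i=3: L=bravo, R=echo=BASE -> take LEFT -> bravo
i=4: L=delta=BASE, R=alpha -> take RIGHT -> alpha
i=5: L=bravo=BASE, R=echo -> take RIGHT -> echo
Conflict count: 0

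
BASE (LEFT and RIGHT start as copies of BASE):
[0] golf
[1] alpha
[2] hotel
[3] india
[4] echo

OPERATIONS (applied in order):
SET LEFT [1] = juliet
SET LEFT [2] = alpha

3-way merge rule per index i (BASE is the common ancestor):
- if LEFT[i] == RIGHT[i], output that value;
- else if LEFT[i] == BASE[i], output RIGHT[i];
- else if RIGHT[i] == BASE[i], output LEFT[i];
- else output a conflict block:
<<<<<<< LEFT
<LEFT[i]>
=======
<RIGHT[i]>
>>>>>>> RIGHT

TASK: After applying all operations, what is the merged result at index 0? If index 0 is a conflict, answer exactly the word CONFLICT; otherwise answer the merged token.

Answer: golf

Derivation:
Final LEFT:  [golf, juliet, alpha, india, echo]
Final RIGHT: [golf, alpha, hotel, india, echo]
i=0: L=golf R=golf -> agree -> golf
i=1: L=juliet, R=alpha=BASE -> take LEFT -> juliet
i=2: L=alpha, R=hotel=BASE -> take LEFT -> alpha
i=3: L=india R=india -> agree -> india
i=4: L=echo R=echo -> agree -> echo
Index 0 -> golf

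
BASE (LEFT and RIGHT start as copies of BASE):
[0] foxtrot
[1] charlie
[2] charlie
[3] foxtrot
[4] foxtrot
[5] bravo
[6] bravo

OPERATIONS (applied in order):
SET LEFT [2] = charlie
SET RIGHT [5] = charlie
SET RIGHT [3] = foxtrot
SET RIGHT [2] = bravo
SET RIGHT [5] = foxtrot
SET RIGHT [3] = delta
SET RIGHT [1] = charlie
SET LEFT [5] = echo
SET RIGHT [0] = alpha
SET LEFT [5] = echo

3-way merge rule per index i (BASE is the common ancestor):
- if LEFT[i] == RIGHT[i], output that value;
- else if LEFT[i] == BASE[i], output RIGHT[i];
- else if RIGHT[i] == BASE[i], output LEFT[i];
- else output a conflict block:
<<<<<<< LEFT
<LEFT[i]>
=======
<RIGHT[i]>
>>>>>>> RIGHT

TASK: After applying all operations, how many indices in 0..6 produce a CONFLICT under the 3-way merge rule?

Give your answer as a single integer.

Answer: 1

Derivation:
Final LEFT:  [foxtrot, charlie, charlie, foxtrot, foxtrot, echo, bravo]
Final RIGHT: [alpha, charlie, bravo, delta, foxtrot, foxtrot, bravo]
i=0: L=foxtrot=BASE, R=alpha -> take RIGHT -> alpha
i=1: L=charlie R=charlie -> agree -> charlie
i=2: L=charlie=BASE, R=bravo -> take RIGHT -> bravo
i=3: L=foxtrot=BASE, R=delta -> take RIGHT -> delta
i=4: L=foxtrot R=foxtrot -> agree -> foxtrot
i=5: BASE=bravo L=echo R=foxtrot all differ -> CONFLICT
i=6: L=bravo R=bravo -> agree -> bravo
Conflict count: 1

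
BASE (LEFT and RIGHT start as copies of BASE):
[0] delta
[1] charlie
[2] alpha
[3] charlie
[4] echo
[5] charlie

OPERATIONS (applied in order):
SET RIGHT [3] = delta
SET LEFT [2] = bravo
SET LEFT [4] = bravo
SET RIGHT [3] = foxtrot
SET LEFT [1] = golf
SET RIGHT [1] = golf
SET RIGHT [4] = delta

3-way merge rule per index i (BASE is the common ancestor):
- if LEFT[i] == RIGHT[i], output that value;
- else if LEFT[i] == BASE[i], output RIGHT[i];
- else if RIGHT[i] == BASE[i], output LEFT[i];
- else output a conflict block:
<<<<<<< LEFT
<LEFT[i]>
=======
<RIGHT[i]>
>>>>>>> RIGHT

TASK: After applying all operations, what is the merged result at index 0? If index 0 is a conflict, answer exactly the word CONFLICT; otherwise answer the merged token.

Final LEFT:  [delta, golf, bravo, charlie, bravo, charlie]
Final RIGHT: [delta, golf, alpha, foxtrot, delta, charlie]
i=0: L=delta R=delta -> agree -> delta
i=1: L=golf R=golf -> agree -> golf
i=2: L=bravo, R=alpha=BASE -> take LEFT -> bravo
i=3: L=charlie=BASE, R=foxtrot -> take RIGHT -> foxtrot
i=4: BASE=echo L=bravo R=delta all differ -> CONFLICT
i=5: L=charlie R=charlie -> agree -> charlie
Index 0 -> delta

Answer: delta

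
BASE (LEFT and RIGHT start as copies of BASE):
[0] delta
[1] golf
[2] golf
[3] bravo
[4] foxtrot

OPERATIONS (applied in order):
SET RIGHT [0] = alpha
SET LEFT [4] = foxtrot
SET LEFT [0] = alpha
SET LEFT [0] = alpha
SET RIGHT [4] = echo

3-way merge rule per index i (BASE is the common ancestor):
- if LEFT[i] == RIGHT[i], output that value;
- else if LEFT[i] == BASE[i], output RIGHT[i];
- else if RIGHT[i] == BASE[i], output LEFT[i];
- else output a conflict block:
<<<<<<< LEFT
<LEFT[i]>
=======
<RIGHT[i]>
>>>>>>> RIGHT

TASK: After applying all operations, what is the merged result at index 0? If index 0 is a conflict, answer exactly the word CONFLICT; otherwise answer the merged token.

Final LEFT:  [alpha, golf, golf, bravo, foxtrot]
Final RIGHT: [alpha, golf, golf, bravo, echo]
i=0: L=alpha R=alpha -> agree -> alpha
i=1: L=golf R=golf -> agree -> golf
i=2: L=golf R=golf -> agree -> golf
i=3: L=bravo R=bravo -> agree -> bravo
i=4: L=foxtrot=BASE, R=echo -> take RIGHT -> echo
Index 0 -> alpha

Answer: alpha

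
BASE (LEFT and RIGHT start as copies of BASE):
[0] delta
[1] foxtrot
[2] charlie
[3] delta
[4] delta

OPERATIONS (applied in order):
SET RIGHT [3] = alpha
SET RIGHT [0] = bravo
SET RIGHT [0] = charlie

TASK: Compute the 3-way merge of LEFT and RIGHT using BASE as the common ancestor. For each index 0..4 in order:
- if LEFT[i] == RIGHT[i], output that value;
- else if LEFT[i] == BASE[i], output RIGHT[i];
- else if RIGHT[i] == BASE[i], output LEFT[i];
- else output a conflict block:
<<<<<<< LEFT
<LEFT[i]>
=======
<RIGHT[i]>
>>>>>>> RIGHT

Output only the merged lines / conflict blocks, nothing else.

Final LEFT:  [delta, foxtrot, charlie, delta, delta]
Final RIGHT: [charlie, foxtrot, charlie, alpha, delta]
i=0: L=delta=BASE, R=charlie -> take RIGHT -> charlie
i=1: L=foxtrot R=foxtrot -> agree -> foxtrot
i=2: L=charlie R=charlie -> agree -> charlie
i=3: L=delta=BASE, R=alpha -> take RIGHT -> alpha
i=4: L=delta R=delta -> agree -> delta

Answer: charlie
foxtrot
charlie
alpha
delta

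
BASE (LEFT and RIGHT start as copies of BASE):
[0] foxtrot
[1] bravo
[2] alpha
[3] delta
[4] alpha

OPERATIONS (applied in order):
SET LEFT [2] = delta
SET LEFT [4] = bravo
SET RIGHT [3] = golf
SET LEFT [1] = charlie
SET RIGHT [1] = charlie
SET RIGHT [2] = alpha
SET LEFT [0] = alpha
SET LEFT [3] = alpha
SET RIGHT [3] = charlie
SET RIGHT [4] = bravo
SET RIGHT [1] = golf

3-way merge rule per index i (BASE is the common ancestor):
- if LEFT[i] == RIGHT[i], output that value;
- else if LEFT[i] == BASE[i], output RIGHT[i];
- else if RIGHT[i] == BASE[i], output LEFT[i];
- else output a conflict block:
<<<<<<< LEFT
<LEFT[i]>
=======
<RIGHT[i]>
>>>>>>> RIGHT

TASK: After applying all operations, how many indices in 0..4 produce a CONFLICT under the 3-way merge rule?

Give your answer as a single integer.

Final LEFT:  [alpha, charlie, delta, alpha, bravo]
Final RIGHT: [foxtrot, golf, alpha, charlie, bravo]
i=0: L=alpha, R=foxtrot=BASE -> take LEFT -> alpha
i=1: BASE=bravo L=charlie R=golf all differ -> CONFLICT
i=2: L=delta, R=alpha=BASE -> take LEFT -> delta
i=3: BASE=delta L=alpha R=charlie all differ -> CONFLICT
i=4: L=bravo R=bravo -> agree -> bravo
Conflict count: 2

Answer: 2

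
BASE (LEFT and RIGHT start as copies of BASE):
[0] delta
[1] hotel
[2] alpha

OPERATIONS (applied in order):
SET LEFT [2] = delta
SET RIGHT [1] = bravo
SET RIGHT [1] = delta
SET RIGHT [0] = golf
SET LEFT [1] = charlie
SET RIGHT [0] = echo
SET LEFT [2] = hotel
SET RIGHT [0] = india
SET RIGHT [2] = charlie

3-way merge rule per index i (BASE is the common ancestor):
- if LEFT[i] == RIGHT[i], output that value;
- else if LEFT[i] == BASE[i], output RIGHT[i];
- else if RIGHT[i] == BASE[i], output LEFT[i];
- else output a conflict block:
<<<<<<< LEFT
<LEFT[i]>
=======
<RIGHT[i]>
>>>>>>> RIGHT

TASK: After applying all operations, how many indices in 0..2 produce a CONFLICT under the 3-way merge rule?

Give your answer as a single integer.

Final LEFT:  [delta, charlie, hotel]
Final RIGHT: [india, delta, charlie]
i=0: L=delta=BASE, R=india -> take RIGHT -> india
i=1: BASE=hotel L=charlie R=delta all differ -> CONFLICT
i=2: BASE=alpha L=hotel R=charlie all differ -> CONFLICT
Conflict count: 2

Answer: 2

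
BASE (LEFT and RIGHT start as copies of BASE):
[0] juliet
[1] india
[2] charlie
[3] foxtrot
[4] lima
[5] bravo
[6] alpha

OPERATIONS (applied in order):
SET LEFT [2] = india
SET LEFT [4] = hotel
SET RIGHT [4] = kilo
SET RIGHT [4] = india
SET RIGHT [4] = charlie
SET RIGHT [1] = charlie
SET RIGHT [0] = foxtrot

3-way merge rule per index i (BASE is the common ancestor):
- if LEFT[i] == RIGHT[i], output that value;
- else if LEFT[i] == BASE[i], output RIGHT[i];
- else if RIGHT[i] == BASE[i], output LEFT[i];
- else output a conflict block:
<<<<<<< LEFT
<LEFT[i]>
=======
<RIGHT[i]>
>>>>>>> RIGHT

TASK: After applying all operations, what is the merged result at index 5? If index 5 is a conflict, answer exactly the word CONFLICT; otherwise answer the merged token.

Final LEFT:  [juliet, india, india, foxtrot, hotel, bravo, alpha]
Final RIGHT: [foxtrot, charlie, charlie, foxtrot, charlie, bravo, alpha]
i=0: L=juliet=BASE, R=foxtrot -> take RIGHT -> foxtrot
i=1: L=india=BASE, R=charlie -> take RIGHT -> charlie
i=2: L=india, R=charlie=BASE -> take LEFT -> india
i=3: L=foxtrot R=foxtrot -> agree -> foxtrot
i=4: BASE=lima L=hotel R=charlie all differ -> CONFLICT
i=5: L=bravo R=bravo -> agree -> bravo
i=6: L=alpha R=alpha -> agree -> alpha
Index 5 -> bravo

Answer: bravo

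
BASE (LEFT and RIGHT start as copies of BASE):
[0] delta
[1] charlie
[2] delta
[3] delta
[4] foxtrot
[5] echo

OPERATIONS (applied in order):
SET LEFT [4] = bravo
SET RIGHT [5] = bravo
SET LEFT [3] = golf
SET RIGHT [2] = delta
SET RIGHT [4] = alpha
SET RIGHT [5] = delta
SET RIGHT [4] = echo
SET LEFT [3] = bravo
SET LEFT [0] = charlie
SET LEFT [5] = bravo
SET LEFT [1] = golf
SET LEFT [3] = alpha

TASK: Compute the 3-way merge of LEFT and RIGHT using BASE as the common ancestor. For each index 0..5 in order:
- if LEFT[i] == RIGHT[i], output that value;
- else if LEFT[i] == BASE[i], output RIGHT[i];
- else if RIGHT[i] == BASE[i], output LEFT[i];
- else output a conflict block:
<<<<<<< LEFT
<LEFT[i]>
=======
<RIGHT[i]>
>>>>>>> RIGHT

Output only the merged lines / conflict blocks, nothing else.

Answer: charlie
golf
delta
alpha
<<<<<<< LEFT
bravo
=======
echo
>>>>>>> RIGHT
<<<<<<< LEFT
bravo
=======
delta
>>>>>>> RIGHT

Derivation:
Final LEFT:  [charlie, golf, delta, alpha, bravo, bravo]
Final RIGHT: [delta, charlie, delta, delta, echo, delta]
i=0: L=charlie, R=delta=BASE -> take LEFT -> charlie
i=1: L=golf, R=charlie=BASE -> take LEFT -> golf
i=2: L=delta R=delta -> agree -> delta
i=3: L=alpha, R=delta=BASE -> take LEFT -> alpha
i=4: BASE=foxtrot L=bravo R=echo all differ -> CONFLICT
i=5: BASE=echo L=bravo R=delta all differ -> CONFLICT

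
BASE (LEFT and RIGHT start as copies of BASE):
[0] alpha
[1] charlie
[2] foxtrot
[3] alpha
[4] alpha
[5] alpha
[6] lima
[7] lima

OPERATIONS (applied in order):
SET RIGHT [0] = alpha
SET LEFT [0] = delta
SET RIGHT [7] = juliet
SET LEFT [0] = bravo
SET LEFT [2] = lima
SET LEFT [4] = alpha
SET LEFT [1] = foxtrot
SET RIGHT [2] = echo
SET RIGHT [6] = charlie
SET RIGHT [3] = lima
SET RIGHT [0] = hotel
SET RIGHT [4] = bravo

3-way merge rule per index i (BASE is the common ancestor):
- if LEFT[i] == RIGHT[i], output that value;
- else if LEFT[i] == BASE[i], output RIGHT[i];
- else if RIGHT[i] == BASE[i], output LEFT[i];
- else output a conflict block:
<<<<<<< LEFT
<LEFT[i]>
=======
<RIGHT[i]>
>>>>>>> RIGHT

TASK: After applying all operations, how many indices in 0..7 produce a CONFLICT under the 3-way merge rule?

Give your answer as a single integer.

Answer: 2

Derivation:
Final LEFT:  [bravo, foxtrot, lima, alpha, alpha, alpha, lima, lima]
Final RIGHT: [hotel, charlie, echo, lima, bravo, alpha, charlie, juliet]
i=0: BASE=alpha L=bravo R=hotel all differ -> CONFLICT
i=1: L=foxtrot, R=charlie=BASE -> take LEFT -> foxtrot
i=2: BASE=foxtrot L=lima R=echo all differ -> CONFLICT
i=3: L=alpha=BASE, R=lima -> take RIGHT -> lima
i=4: L=alpha=BASE, R=bravo -> take RIGHT -> bravo
i=5: L=alpha R=alpha -> agree -> alpha
i=6: L=lima=BASE, R=charlie -> take RIGHT -> charlie
i=7: L=lima=BASE, R=juliet -> take RIGHT -> juliet
Conflict count: 2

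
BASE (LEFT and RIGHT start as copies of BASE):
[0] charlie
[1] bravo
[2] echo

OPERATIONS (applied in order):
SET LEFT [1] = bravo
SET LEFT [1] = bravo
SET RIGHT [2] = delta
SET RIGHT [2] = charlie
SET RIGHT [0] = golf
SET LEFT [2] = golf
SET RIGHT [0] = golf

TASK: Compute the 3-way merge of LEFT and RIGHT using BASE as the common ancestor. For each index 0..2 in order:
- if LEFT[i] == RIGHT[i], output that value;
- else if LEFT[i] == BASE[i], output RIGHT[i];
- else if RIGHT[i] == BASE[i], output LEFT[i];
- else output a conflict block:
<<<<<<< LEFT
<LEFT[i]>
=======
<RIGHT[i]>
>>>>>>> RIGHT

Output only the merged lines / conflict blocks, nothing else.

Answer: golf
bravo
<<<<<<< LEFT
golf
=======
charlie
>>>>>>> RIGHT

Derivation:
Final LEFT:  [charlie, bravo, golf]
Final RIGHT: [golf, bravo, charlie]
i=0: L=charlie=BASE, R=golf -> take RIGHT -> golf
i=1: L=bravo R=bravo -> agree -> bravo
i=2: BASE=echo L=golf R=charlie all differ -> CONFLICT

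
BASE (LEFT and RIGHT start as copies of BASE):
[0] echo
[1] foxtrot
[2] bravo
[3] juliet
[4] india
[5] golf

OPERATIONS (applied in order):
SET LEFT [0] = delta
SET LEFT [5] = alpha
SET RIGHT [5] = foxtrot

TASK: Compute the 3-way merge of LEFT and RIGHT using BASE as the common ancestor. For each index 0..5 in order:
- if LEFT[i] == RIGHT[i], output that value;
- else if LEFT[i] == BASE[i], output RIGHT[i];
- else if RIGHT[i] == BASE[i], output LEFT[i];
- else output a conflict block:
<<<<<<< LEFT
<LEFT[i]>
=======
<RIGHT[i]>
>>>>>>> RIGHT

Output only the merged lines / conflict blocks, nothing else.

Answer: delta
foxtrot
bravo
juliet
india
<<<<<<< LEFT
alpha
=======
foxtrot
>>>>>>> RIGHT

Derivation:
Final LEFT:  [delta, foxtrot, bravo, juliet, india, alpha]
Final RIGHT: [echo, foxtrot, bravo, juliet, india, foxtrot]
i=0: L=delta, R=echo=BASE -> take LEFT -> delta
i=1: L=foxtrot R=foxtrot -> agree -> foxtrot
i=2: L=bravo R=bravo -> agree -> bravo
i=3: L=juliet R=juliet -> agree -> juliet
i=4: L=india R=india -> agree -> india
i=5: BASE=golf L=alpha R=foxtrot all differ -> CONFLICT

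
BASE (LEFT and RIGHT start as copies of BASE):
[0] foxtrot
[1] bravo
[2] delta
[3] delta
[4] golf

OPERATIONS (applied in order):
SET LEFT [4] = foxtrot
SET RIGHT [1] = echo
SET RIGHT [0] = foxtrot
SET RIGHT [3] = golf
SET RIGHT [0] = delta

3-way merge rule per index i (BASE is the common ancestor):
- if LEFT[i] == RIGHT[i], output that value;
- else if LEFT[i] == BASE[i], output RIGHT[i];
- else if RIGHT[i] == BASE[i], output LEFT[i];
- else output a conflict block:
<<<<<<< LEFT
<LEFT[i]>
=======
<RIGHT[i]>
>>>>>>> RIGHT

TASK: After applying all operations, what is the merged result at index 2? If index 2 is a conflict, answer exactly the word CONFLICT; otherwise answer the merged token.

Answer: delta

Derivation:
Final LEFT:  [foxtrot, bravo, delta, delta, foxtrot]
Final RIGHT: [delta, echo, delta, golf, golf]
i=0: L=foxtrot=BASE, R=delta -> take RIGHT -> delta
i=1: L=bravo=BASE, R=echo -> take RIGHT -> echo
i=2: L=delta R=delta -> agree -> delta
i=3: L=delta=BASE, R=golf -> take RIGHT -> golf
i=4: L=foxtrot, R=golf=BASE -> take LEFT -> foxtrot
Index 2 -> delta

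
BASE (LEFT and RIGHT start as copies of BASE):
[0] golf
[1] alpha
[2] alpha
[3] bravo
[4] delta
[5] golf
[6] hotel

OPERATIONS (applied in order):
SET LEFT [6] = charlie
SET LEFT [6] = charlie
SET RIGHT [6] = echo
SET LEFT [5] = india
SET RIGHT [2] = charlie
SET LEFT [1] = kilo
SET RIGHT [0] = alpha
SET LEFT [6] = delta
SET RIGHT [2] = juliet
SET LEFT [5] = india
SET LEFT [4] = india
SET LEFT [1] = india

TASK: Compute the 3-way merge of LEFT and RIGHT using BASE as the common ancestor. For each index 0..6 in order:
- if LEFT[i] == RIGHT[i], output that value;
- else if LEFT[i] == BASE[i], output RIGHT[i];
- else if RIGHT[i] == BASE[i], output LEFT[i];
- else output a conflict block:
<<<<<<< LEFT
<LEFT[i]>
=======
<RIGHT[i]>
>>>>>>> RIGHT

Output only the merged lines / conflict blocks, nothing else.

Answer: alpha
india
juliet
bravo
india
india
<<<<<<< LEFT
delta
=======
echo
>>>>>>> RIGHT

Derivation:
Final LEFT:  [golf, india, alpha, bravo, india, india, delta]
Final RIGHT: [alpha, alpha, juliet, bravo, delta, golf, echo]
i=0: L=golf=BASE, R=alpha -> take RIGHT -> alpha
i=1: L=india, R=alpha=BASE -> take LEFT -> india
i=2: L=alpha=BASE, R=juliet -> take RIGHT -> juliet
i=3: L=bravo R=bravo -> agree -> bravo
i=4: L=india, R=delta=BASE -> take LEFT -> india
i=5: L=india, R=golf=BASE -> take LEFT -> india
i=6: BASE=hotel L=delta R=echo all differ -> CONFLICT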